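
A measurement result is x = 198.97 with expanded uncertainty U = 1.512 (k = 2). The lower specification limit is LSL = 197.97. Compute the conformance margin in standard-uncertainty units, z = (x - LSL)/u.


u = U / k = 1.512 / 2 = 0.756
margin = |LSL - x| = |197.97 - 198.97| = 1
z = margin / u = 1 / 0.756
z = 1.3228

1.3228


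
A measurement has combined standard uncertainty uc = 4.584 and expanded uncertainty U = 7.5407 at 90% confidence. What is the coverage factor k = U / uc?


k = U / uc
k = 7.5407 / 4.584
k = 1.645

1.645


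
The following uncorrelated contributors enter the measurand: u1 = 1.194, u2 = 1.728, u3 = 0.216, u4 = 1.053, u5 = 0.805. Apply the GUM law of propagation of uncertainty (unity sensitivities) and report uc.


uc = sqrt(1.194^2 + 1.728^2 + 0.216^2 + 1.053^2 + 0.805^2)
uc = sqrt(6.21511)
uc = 2.4930

2.4930


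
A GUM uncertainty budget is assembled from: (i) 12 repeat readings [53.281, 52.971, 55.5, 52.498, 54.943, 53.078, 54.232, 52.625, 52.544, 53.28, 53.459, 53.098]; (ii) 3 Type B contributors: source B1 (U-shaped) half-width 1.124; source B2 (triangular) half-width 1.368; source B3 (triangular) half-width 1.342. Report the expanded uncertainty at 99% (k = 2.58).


mean = (53.281 + 52.971 + 55.5 + 52.498 + 54.943 + 53.078 + 54.232 + 52.625 + 52.544 + 53.28 + 53.459 + 53.098) / 12 = 53.45908333
s = sqrt(sum((x - mean)^2)/(n-1)) = 0.95342058
u_A = s / sqrt(n) = 0.95342058 / sqrt(12) = 0.27522881
u_B1 = 1.124 / sqrt(2) = 0.79478802
u_B2 = 1.368 / sqrt(6) = 0.55848366
u_B3 = 1.342 / sqrt(6) = 0.54786921
uc = sqrt(0.27522881^2 + 0.79478802^2 + 0.55848366^2 + 0.54786921^2) = 1.1486965
U = k * uc = 2.58 * 1.1486965
U = 2.9636

2.9636


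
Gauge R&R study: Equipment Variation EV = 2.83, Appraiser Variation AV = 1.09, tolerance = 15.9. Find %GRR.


GRR = sqrt(EV^2 + AV^2) = sqrt(2.83^2 + 1.09^2) = 3.0326556
%GRR = GRR / tol * 100 = 3.0326556 / 15.9 * 100
%GRR = 19.0733

19.0733


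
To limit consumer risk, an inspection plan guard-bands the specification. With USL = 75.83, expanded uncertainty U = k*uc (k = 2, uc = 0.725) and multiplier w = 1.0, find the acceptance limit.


U = k * uc = 2 * 0.725 = 1.45
guard band g = w * U = 1.0 * 1.45 = 1.45
AL = USL - g = 75.83 - 1.45
AL = 74.3800

74.3800


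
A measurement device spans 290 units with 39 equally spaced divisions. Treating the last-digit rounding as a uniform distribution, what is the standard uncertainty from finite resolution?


resolution = range / divisions
resolution = 290 / 39 = 7.4358974
u_res = resolution / (2*sqrt(3))
u_res = 7.4358974 / 3.4641016
u_res = 2.1466

2.1466


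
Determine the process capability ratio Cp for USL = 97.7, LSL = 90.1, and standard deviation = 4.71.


Cp = (USL - LSL) / (6 * sigma)
= (97.7 - 90.1) / (6 * 4.71)
= 7.6000 / 28.2600
= 0.2689

0.2689


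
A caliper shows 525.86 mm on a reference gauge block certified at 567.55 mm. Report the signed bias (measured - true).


Systematic error = measured - true
= 525.86 - 567.55
= -41.6900

-41.6900


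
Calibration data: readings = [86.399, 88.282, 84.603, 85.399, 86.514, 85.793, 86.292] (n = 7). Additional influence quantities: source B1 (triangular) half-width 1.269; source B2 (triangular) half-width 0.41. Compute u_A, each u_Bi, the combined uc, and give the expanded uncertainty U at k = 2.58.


mean = (86.399 + 88.282 + 84.603 + 85.399 + 86.514 + 85.793 + 86.292) / 7 = 86.18314286
s = sqrt(sum((x - mean)^2)/(n-1)) = 1.1428805
u_A = s / sqrt(n) = 1.1428805 / sqrt(7) = 0.43196823
u_B1 = 1.269 / sqrt(6) = 0.51806708
u_B2 = 0.41 / sqrt(6) = 0.1673818
uc = sqrt(0.43196823^2 + 0.51806708^2 + 0.1673818^2) = 0.69498685
U = k * uc = 2.58 * 0.69498685
U = 1.7931

1.7931


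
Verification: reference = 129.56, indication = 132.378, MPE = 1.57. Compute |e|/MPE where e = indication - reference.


e = indication - reference = 132.378 - 129.56 = 2.8180
|e| = 2.8180
ratio = |e| / MPE = 2.8180 / 1.57
ratio = 1.7949

1.7949


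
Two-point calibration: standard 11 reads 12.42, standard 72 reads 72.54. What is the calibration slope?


slope = (y2 - y1) / (x2 - x1)
= (72.54 - 12.42) / (72 - 11)
= 60.1200 / 61
= 0.9856

0.9856


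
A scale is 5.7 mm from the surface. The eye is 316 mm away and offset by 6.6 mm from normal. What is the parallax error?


error = h * offset / d
= 5.7 * 6.6 / 316
= 0.1191

0.1191


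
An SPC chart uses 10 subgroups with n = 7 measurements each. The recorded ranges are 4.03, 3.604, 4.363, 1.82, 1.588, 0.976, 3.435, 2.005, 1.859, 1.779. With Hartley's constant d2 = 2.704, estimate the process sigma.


R_bar = (4.03 + 3.604 + 4.363 + 1.82 + 1.588 + 0.976 + 3.435 + 2.005 + 1.859 + 1.779) / 10
R_bar = 25.459 / 10 = 2.5459
sigma_hat = R_bar / d2 = 2.5459 / 2.704 = 0.9415

0.9415


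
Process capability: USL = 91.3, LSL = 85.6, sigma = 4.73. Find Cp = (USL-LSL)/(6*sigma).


Cp = (USL - LSL) / (6 * sigma)
= (91.3 - 85.6) / (6 * 4.73)
= 5.7000 / 28.3800
= 0.2008

0.2008


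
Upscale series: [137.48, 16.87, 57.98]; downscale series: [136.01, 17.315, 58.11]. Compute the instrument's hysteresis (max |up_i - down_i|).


|137.48 - 136.01| = 1.4700
|16.87 - 17.315| = 0.4450
|57.98 - 58.11| = 0.1300
hysteresis = max(diffs) = 1.4700

1.4700


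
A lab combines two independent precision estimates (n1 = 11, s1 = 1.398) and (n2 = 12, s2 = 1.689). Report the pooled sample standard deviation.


s_p = sqrt(((n1-1)*s1^2 + (n2-1)*s2^2) / (n1+n2-2))
numerator = (11-1)*1.398^2 + (12-1)*1.689^2 = 19.54404 + 31.379931 = 50.923971
denominator = 11 + 12 - 2 = 21
s_p^2 = 50.923971 / 21 = 2.424951
s_p = sqrt(2.424951) = 1.5572

1.5572


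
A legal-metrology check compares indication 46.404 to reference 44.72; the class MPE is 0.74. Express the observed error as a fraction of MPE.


e = indication - reference = 46.404 - 44.72 = 1.6840
|e| = 1.6840
ratio = |e| / MPE = 1.6840 / 0.74
ratio = 2.2757

2.2757


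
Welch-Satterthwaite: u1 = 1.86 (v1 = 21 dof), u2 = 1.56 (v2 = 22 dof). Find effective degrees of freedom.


uc = sqrt(u1^2 + u2^2) = sqrt(1.86^2 + 1.56^2) = 2.4275914
v_eff = uc^4 / (u1^4/v1 + u2^4/v2)
= 2.4275914^4 / (1.86^4/21 + 1.56^4/22)
= 34.729806 / 0.8391448
v_eff = 41.3871

41.3871


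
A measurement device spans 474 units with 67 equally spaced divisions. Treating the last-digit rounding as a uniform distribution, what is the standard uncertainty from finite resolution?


resolution = range / divisions
resolution = 474 / 67 = 7.0746269
u_res = resolution / (2*sqrt(3))
u_res = 7.0746269 / 3.4641016
u_res = 2.0423

2.0423


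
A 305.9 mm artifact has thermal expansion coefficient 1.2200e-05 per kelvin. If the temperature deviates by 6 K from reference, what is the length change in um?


dL = L * alpha * dT
= 305.9 * 1.2200e-05 * 6
= 0.0223919 mm
dL_um = 0.0223919 * 1000 = 22.3919 um

22.3919


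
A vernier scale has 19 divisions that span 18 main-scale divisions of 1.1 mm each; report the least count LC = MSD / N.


LC = MSD / n_div
= 1.1 / 19
= 0.0579

0.0579


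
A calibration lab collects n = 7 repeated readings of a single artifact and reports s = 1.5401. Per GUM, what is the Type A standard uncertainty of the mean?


u_A = s / sqrt(n)
u_A = 1.5401 / sqrt(7)
u_A = 1.5401 / 2.6457513
u_A = 0.5821

0.5821


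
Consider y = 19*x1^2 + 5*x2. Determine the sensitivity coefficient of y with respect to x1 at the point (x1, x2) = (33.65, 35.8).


y = 19*x1^2 + 5*x2
dy/dx1 = 2*19*x1
Evaluate at x1 = 33.65: c1 = 38 * 33.65
c1 = 1278.7000

1278.7000


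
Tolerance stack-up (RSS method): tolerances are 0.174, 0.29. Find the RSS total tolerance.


RSS = sqrt(0.174^2 + 0.29^2)
= sqrt(0.114376)
= 0.3382

0.3382


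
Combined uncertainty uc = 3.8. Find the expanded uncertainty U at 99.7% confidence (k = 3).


U = k * uc
U = 3 * 3.8
U = 11.4000

11.4000


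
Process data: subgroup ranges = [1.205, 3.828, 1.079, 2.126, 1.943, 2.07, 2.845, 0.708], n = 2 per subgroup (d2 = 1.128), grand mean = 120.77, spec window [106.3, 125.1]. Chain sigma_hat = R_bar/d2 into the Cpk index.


R_bar = (1.205 + 3.828 + 1.079 + 2.126 + 1.943 + 2.07 + 2.845 + 0.708) / 8 = 1.9755
sigma = R_bar / d2 = 1.9755 / 1.128 = 1.7513298
Cp = (USL - LSL)/(6*sigma) = (125.1 - 106.3)/(6*1.7513298) = 1.7891
Cpu = (125.1 - 120.77)/(3*1.7513298) = 0.8241
Cpl = (120.77 - 106.3)/(3*1.7513298) = 2.7541
Cpk = min(Cpu, Cpl) = 0.8241

0.8241


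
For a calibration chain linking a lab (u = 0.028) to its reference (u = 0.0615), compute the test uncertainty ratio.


TUR = u_lab / u_ref
= 0.028 / 0.0615
= 0.4553

0.4553


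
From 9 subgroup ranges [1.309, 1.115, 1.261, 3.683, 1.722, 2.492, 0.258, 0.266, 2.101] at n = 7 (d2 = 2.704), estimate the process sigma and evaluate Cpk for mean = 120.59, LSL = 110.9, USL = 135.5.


R_bar = (1.309 + 1.115 + 1.261 + 3.683 + 1.722 + 2.492 + 0.258 + 0.266 + 2.101) / 9 = 1.5785556
sigma = R_bar / d2 = 1.5785556 / 2.704 = 0.58378536
Cp = (USL - LSL)/(6*sigma) = (135.5 - 110.9)/(6*0.58378536) = 7.0231
Cpu = (135.5 - 120.59)/(3*0.58378536) = 8.5134
Cpl = (120.59 - 110.9)/(3*0.58378536) = 5.5329
Cpk = min(Cpu, Cpl) = 5.5329

5.5329


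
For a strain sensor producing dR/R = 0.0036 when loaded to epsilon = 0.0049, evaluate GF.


GF = (dR/R) / epsilon
= 0.0036 / 0.0049
= 0.7347

0.7347


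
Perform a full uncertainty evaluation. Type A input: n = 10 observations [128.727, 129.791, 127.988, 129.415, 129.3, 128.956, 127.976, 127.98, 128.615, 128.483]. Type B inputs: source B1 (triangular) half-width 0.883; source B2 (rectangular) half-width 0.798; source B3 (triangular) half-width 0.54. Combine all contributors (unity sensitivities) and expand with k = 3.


mean = (128.727 + 129.791 + 127.988 + 129.415 + 129.3 + 128.956 + 127.976 + 127.98 + 128.615 + 128.483) / 10 = 128.7231
s = sqrt(sum((x - mean)^2)/(n-1)) = 0.64345153
u_A = s / sqrt(n) = 0.64345153 / sqrt(10) = 0.20347724
u_B1 = 0.883 / sqrt(6) = 0.36048324
u_B2 = 0.798 / sqrt(3) = 0.46072551
u_B3 = 0.54 / sqrt(6) = 0.22045408
uc = sqrt(0.20347724^2 + 0.36048324^2 + 0.46072551^2 + 0.22045408^2) = 0.65743376
U = k * uc = 3 * 0.65743376
U = 1.9723

1.9723


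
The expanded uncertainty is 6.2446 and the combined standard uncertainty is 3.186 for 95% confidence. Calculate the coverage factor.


k = U / uc
k = 6.2446 / 3.186
k = 1.96

1.96


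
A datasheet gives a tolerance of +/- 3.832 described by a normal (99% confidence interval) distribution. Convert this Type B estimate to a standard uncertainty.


u_B = half_width / 2.576
u_B = 3.832 / 2.576
u_B = 1.4876

1.4876


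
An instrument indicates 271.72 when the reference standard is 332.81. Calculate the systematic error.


Systematic error = measured - true
= 271.72 - 332.81
= -61.0900

-61.0900


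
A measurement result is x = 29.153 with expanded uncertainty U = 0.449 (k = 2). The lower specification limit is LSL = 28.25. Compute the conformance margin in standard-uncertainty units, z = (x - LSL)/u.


u = U / k = 0.449 / 2 = 0.2245
margin = |LSL - x| = |28.25 - 29.153| = 0.903
z = margin / u = 0.903 / 0.2245
z = 4.0223

4.0223


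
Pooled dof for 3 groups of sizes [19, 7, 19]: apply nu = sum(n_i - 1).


nu = sum_i (n_i - 1)
nu = ((19 - 1) + (7 - 1) + (19 - 1))
nu = 18 + 6 + 18
nu = 42

42


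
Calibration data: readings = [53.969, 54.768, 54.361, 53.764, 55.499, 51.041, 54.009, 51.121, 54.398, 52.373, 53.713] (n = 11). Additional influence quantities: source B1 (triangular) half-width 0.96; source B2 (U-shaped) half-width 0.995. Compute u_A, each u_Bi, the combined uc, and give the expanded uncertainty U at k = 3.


mean = (53.969 + 54.768 + 54.361 + 53.764 + 55.499 + 51.041 + 54.009 + 51.121 + 54.398 + 52.373 + 53.713) / 11 = 53.54690909
s = sqrt(sum((x - mean)^2)/(n-1)) = 1.4386766
u_A = s / sqrt(n) = 1.4386766 / sqrt(11) = 0.43377732
u_B1 = 0.96 / sqrt(6) = 0.39191836
u_B2 = 0.995 / sqrt(2) = 0.70357125
uc = sqrt(0.43377732^2 + 0.39191836^2 + 0.70357125^2) = 0.91475421
U = k * uc = 3 * 0.91475421
U = 2.7443

2.7443


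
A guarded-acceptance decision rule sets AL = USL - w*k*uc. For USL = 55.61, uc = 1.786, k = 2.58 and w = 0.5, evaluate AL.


U = k * uc = 2.58 * 1.786 = 4.60788
guard band g = w * U = 0.5 * 4.60788 = 2.30394
AL = USL - g = 55.61 - 2.30394
AL = 53.3061

53.3061


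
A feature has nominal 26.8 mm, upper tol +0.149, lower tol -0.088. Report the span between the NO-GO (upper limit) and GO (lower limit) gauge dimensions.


GO = nominal - lower_tol (smallest hole = maximum material condition)
GO = 26.8 - 0.088 = 26.712
NO-GO = nominal + upper_tol (largest hole = least material condition)
NO-GO = 26.8 + 0.149 = 26.949
spread = NO-GO - GO = 26.949 - 26.712 = 0.2370

0.2370


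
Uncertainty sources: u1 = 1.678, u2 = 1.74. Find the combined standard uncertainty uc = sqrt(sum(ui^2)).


uc = sqrt(1.678^2 + 1.74^2)
uc = sqrt(5.843284)
uc = 2.4173

2.4173


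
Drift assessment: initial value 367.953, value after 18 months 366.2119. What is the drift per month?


rate = (v2 - v1) / months
= (366.2119 - 367.953) / 18
= -1.7411 / 18
= -0.0967

-0.0967


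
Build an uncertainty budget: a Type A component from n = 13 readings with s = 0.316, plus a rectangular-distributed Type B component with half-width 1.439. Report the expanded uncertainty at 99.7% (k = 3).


u_A = s / sqrt(n) = 0.316 / sqrt(13) = 0.087642631
u_B = half_width / sqrt(3) = 1.439 / sqrt(3) = 0.83080704
uc = sqrt(u_A^2 + u_B^2) = sqrt(0.087642631^2 + 0.83080704^2) = 0.835417
U = k * uc = 3 * 0.835417
U = 2.5063

2.5063


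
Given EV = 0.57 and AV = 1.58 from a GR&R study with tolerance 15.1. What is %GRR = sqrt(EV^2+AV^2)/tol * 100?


GRR = sqrt(EV^2 + AV^2) = sqrt(0.57^2 + 1.58^2) = 1.6796726
%GRR = GRR / tol * 100 = 1.6796726 / 15.1 * 100
%GRR = 11.1237

11.1237


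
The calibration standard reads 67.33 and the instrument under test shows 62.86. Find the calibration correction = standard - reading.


Correction = standard - reading
= 67.33 - 62.86
= 4.4700

4.4700


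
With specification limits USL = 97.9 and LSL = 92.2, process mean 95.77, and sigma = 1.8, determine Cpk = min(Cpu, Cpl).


Cpu = (USL - mean) / (3*sigma) = (97.9 - 95.77) / (3*1.8) = 0.3944
Cpl = (mean - LSL) / (3*sigma) = (95.77 - 92.2) / (3*1.8) = 0.6611
Cpk = min(Cpu, Cpl) = 0.3944

0.3944


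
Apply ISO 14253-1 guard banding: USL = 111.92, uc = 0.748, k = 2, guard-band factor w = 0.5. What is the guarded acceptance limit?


U = k * uc = 2 * 0.748 = 1.496
guard band g = w * U = 0.5 * 1.496 = 0.748
AL = USL - g = 111.92 - 0.748
AL = 111.1720

111.1720


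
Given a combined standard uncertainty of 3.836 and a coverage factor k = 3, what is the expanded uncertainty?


U = k * uc
U = 3 * 3.836
U = 11.5080

11.5080


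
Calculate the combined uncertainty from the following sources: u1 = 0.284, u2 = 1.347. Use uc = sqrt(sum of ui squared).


uc = sqrt(0.284^2 + 1.347^2)
uc = sqrt(1.895065)
uc = 1.3766

1.3766


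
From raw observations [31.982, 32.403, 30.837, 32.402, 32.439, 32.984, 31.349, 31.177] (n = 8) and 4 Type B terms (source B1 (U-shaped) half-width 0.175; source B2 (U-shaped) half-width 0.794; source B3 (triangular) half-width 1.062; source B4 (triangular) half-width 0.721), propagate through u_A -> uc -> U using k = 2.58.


mean = (31.982 + 32.403 + 30.837 + 32.402 + 32.439 + 32.984 + 31.349 + 31.177) / 8 = 31.946625
s = sqrt(sum((x - mean)^2)/(n-1)) = 0.74797077
u_A = s / sqrt(n) = 0.74797077 / sqrt(8) = 0.2644476
u_B1 = 0.175 / sqrt(2) = 0.12374369
u_B2 = 0.794 / sqrt(2) = 0.56144278
u_B3 = 1.062 / sqrt(6) = 0.43355968
u_B4 = 0.721 / sqrt(6) = 0.29434702
uc = sqrt(0.2644476^2 + 0.12374369^2 + 0.56144278^2 + 0.43355968^2 + 0.29434702^2) = 0.82163081
U = k * uc = 2.58 * 0.82163081
U = 2.1198

2.1198


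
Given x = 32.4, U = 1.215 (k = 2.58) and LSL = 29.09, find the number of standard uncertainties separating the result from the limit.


u = U / k = 1.215 / 2.58 = 0.47093023
margin = |LSL - x| = |29.09 - 32.4| = 3.31
z = margin / u = 3.31 / 0.47093023
z = 7.0286

7.0286


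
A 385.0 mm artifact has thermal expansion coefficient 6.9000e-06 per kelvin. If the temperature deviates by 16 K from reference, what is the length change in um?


dL = L * alpha * dT
= 385.0 * 6.9000e-06 * 16
= 0.0425040 mm
dL_um = 0.0425040 * 1000 = 42.5040 um

42.5040


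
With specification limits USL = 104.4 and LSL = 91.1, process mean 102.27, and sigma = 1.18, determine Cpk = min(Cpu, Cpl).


Cpu = (USL - mean) / (3*sigma) = (104.4 - 102.27) / (3*1.18) = 0.6017
Cpl = (mean - LSL) / (3*sigma) = (102.27 - 91.1) / (3*1.18) = 3.1554
Cpk = min(Cpu, Cpl) = 0.6017

0.6017


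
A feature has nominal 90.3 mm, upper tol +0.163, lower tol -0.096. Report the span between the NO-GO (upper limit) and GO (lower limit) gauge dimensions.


GO = nominal - lower_tol (smallest hole = maximum material condition)
GO = 90.3 - 0.096 = 90.204
NO-GO = nominal + upper_tol (largest hole = least material condition)
NO-GO = 90.3 + 0.163 = 90.463
spread = NO-GO - GO = 90.463 - 90.204 = 0.2590

0.2590


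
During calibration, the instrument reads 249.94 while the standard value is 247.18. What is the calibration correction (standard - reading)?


Correction = standard - reading
= 247.18 - 249.94
= -2.7600

-2.7600


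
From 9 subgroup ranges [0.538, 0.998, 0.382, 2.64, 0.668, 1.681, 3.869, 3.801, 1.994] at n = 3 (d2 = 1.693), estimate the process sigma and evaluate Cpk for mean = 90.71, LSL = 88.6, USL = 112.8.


R_bar = (0.538 + 0.998 + 0.382 + 2.64 + 0.668 + 1.681 + 3.869 + 3.801 + 1.994) / 9 = 1.8412222
sigma = R_bar / d2 = 1.8412222 / 1.693 = 1.08755
Cp = (USL - LSL)/(6*sigma) = (112.8 - 88.6)/(6*1.08755) = 3.7086
Cpu = (112.8 - 90.71)/(3*1.08755) = 6.7706
Cpl = (90.71 - 88.6)/(3*1.08755) = 0.6467
Cpk = min(Cpu, Cpl) = 0.6467

0.6467


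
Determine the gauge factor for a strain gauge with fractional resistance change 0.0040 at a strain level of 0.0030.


GF = (dR/R) / epsilon
= 0.0040 / 0.0030
= 1.3333

1.3333


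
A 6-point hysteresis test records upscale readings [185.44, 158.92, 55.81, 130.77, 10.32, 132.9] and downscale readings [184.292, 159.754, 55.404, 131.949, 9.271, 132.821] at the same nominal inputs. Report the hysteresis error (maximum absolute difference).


|185.44 - 184.292| = 1.1480
|158.92 - 159.754| = 0.8340
|55.81 - 55.404| = 0.4060
|130.77 - 131.949| = 1.1790
|10.32 - 9.271| = 1.0490
|132.9 - 132.821| = 0.0790
hysteresis = max(diffs) = 1.1790

1.1790


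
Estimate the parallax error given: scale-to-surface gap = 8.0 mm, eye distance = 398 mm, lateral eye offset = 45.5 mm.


error = h * offset / d
= 8.0 * 45.5 / 398
= 0.9146

0.9146


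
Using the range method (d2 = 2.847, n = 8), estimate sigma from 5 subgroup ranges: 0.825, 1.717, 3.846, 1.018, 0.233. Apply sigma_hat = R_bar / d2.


R_bar = (0.825 + 1.717 + 3.846 + 1.018 + 0.233) / 5
R_bar = 7.639 / 5 = 1.5278
sigma_hat = R_bar / d2 = 1.5278 / 2.847 = 0.5366

0.5366


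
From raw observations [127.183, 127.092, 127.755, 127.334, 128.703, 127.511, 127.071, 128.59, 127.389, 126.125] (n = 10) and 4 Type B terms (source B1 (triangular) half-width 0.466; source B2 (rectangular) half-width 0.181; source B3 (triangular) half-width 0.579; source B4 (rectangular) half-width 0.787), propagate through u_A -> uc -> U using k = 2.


mean = (127.183 + 127.092 + 127.755 + 127.334 + 128.703 + 127.511 + 127.071 + 128.59 + 127.389 + 126.125) / 10 = 127.4753
s = sqrt(sum((x - mean)^2)/(n-1)) = 0.75098825
u_A = s / sqrt(n) = 0.75098825 / sqrt(10) = 0.23748334
u_B1 = 0.466 / sqrt(6) = 0.1902437
u_B2 = 0.181 / sqrt(3) = 0.1045004
u_B3 = 0.579 / sqrt(6) = 0.23637576
u_B4 = 0.787 / sqrt(3) = 0.45437466
uc = sqrt(0.23748334^2 + 0.1902437^2 + 0.1045004^2 + 0.23637576^2 + 0.45437466^2) = 0.60484805
U = k * uc = 2 * 0.60484805
U = 1.2097

1.2097


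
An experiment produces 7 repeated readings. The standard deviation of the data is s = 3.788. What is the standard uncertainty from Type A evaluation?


u_A = s / sqrt(n)
u_A = 3.788 / sqrt(7)
u_A = 3.788 / 2.6457513
u_A = 1.4317

1.4317


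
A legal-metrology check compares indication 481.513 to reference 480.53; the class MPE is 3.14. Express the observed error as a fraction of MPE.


e = indication - reference = 481.513 - 480.53 = 0.9830
|e| = 0.9830
ratio = |e| / MPE = 0.9830 / 3.14
ratio = 0.3131

0.3131


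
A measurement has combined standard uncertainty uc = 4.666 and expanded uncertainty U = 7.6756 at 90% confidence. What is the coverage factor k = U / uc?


k = U / uc
k = 7.6756 / 4.666
k = 1.645

1.645


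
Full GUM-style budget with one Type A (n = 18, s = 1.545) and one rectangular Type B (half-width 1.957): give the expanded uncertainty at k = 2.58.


u_A = s / sqrt(n) = 1.545 / sqrt(18) = 0.36415999
u_B = half_width / sqrt(3) = 1.957 / sqrt(3) = 1.1298745
uc = sqrt(u_A^2 + u_B^2) = sqrt(0.36415999^2 + 1.1298745^2) = 1.1871095
U = k * uc = 2.58 * 1.1871095
U = 3.0627

3.0627


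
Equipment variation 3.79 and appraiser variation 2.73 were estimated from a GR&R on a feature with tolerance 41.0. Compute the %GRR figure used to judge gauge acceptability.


GRR = sqrt(EV^2 + AV^2) = sqrt(3.79^2 + 2.73^2) = 4.6708672
%GRR = GRR / tol * 100 = 4.6708672 / 41.0 * 100
%GRR = 11.3924

11.3924


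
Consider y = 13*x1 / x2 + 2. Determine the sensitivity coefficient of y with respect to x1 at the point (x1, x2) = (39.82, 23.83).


y = 13*x1 / x2 + 2
dy/dx1 = 13/x2
Evaluate at x2 = 23.83: c1 = 13 / 23.83
c1 = 0.5455

0.5455


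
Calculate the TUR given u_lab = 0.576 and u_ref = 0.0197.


TUR = u_lab / u_ref
= 0.576 / 0.0197
= 29.2386

29.2386


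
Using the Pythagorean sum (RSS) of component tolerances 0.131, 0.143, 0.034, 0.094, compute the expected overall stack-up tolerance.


RSS = sqrt(0.131^2 + 0.143^2 + 0.034^2 + 0.094^2)
= sqrt(0.047602)
= 0.2182

0.2182


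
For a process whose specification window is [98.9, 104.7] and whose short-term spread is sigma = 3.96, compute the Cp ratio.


Cp = (USL - LSL) / (6 * sigma)
= (104.7 - 98.9) / (6 * 3.96)
= 5.8000 / 23.7600
= 0.2441

0.2441


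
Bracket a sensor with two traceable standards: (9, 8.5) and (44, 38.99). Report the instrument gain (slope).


slope = (y2 - y1) / (x2 - x1)
= (38.99 - 8.5) / (44 - 9)
= 30.4900 / 35
= 0.8711

0.8711


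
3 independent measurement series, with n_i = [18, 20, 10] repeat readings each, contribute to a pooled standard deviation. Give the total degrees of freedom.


nu = sum_i (n_i - 1)
nu = ((18 - 1) + (20 - 1) + (10 - 1))
nu = 17 + 19 + 9
nu = 45

45


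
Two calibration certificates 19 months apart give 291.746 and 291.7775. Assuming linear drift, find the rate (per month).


rate = (v2 - v1) / months
= (291.7775 - 291.746) / 19
= 0.0315 / 19
= 0.0017

0.0017


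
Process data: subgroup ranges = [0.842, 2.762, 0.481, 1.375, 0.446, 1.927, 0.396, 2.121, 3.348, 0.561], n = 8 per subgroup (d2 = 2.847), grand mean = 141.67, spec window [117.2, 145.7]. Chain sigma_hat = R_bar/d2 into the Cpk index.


R_bar = (0.842 + 2.762 + 0.481 + 1.375 + 0.446 + 1.927 + 0.396 + 2.121 + 3.348 + 0.561) / 10 = 1.4259
sigma = R_bar / d2 = 1.4259 / 2.847 = 0.50084299
Cp = (USL - LSL)/(6*sigma) = (145.7 - 117.2)/(6*0.50084299) = 9.4840
Cpu = (145.7 - 141.67)/(3*0.50084299) = 2.6821
Cpl = (141.67 - 117.2)/(3*0.50084299) = 16.2859
Cpk = min(Cpu, Cpl) = 2.6821

2.6821


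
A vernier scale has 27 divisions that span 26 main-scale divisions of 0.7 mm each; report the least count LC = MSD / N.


LC = MSD / n_div
= 0.7 / 27
= 0.0259

0.0259


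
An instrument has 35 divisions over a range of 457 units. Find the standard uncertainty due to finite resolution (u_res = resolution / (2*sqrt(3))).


resolution = range / divisions
resolution = 457 / 35 = 13.057143
u_res = resolution / (2*sqrt(3))
u_res = 13.057143 / 3.4641016
u_res = 3.7693

3.7693


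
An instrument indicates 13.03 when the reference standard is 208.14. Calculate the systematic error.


Systematic error = measured - true
= 13.03 - 208.14
= -195.1100

-195.1100


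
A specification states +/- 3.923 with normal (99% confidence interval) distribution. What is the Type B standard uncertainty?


u_B = half_width / 2.576
u_B = 3.923 / 2.576
u_B = 1.5229

1.5229


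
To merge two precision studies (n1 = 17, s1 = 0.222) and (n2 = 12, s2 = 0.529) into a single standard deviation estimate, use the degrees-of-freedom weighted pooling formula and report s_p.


s_p = sqrt(((n1-1)*s1^2 + (n2-1)*s2^2) / (n1+n2-2))
numerator = (17-1)*0.222^2 + (12-1)*0.529^2 = 0.788544 + 3.078251 = 3.866795
denominator = 17 + 12 - 2 = 27
s_p^2 = 3.866795 / 27 = 0.14321463
s_p = sqrt(0.14321463) = 0.3784

0.3784


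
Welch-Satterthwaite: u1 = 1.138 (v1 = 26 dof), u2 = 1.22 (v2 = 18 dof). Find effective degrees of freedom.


uc = sqrt(u1^2 + u2^2) = sqrt(1.138^2 + 1.22^2) = 1.6683657
v_eff = uc^4 / (u1^4/v1 + u2^4/v2)
= 1.6683657^4 / (1.138^4/26 + 1.22^4/18)
= 7.7475611 / 0.18757949
v_eff = 41.3028

41.3028


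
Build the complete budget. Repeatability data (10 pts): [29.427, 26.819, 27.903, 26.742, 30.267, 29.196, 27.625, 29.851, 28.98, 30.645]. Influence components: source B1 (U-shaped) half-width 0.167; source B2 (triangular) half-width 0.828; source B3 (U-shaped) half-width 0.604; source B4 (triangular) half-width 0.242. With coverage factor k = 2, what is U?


mean = (29.427 + 26.819 + 27.903 + 26.742 + 30.267 + 29.196 + 27.625 + 29.851 + 28.98 + 30.645) / 10 = 28.7455
s = sqrt(sum((x - mean)^2)/(n-1)) = 1.3967548
u_A = s / sqrt(n) = 1.3967548 / sqrt(10) = 0.44169265
u_B1 = 0.167 / sqrt(2) = 0.11808683
u_B2 = 0.828 / sqrt(6) = 0.33802958
u_B3 = 0.604 / sqrt(2) = 0.4270925
u_B4 = 0.242 / sqrt(6) = 0.098796086
uc = sqrt(0.44169265^2 + 0.11808683^2 + 0.33802958^2 + 0.4270925^2 + 0.098796086^2) = 0.71796209
U = k * uc = 2 * 0.71796209
U = 1.4359

1.4359


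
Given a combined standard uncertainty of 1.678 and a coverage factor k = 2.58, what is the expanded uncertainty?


U = k * uc
U = 2.58 * 1.678
U = 4.3292

4.3292


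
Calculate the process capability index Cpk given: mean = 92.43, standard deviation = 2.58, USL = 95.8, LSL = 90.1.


Cpu = (USL - mean) / (3*sigma) = (95.8 - 92.43) / (3*2.58) = 0.4354
Cpl = (mean - LSL) / (3*sigma) = (92.43 - 90.1) / (3*2.58) = 0.3010
Cpk = min(Cpu, Cpl) = 0.3010

0.3010


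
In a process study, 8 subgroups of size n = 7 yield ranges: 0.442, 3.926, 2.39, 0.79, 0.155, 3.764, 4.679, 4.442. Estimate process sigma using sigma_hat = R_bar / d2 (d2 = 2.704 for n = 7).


R_bar = (0.442 + 3.926 + 2.39 + 0.79 + 0.155 + 3.764 + 4.679 + 4.442) / 8
R_bar = 20.588 / 8 = 2.5735
sigma_hat = R_bar / d2 = 2.5735 / 2.704 = 0.9517

0.9517


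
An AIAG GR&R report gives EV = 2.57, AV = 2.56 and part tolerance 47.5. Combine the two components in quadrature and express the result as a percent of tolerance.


GRR = sqrt(EV^2 + AV^2) = sqrt(2.57^2 + 2.56^2) = 3.6274647
%GRR = GRR / tol * 100 = 3.6274647 / 47.5 * 100
%GRR = 7.6368

7.6368


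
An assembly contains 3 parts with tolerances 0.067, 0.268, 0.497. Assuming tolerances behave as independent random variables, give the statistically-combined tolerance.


RSS = sqrt(0.067^2 + 0.268^2 + 0.497^2)
= sqrt(0.323322)
= 0.5686

0.5686


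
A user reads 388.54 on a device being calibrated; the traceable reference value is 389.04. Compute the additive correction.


Correction = standard - reading
= 389.04 - 388.54
= 0.5000

0.5000


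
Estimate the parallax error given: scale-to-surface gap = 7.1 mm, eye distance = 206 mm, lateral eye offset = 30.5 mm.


error = h * offset / d
= 7.1 * 30.5 / 206
= 1.0512

1.0512


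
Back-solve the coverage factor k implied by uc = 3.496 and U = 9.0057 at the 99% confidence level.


k = U / uc
k = 9.0057 / 3.496
k = 2.576

2.576


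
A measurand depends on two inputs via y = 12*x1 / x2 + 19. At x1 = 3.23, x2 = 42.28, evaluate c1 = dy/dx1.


y = 12*x1 / x2 + 19
dy/dx1 = 12/x2
Evaluate at x2 = 42.28: c1 = 12 / 42.28
c1 = 0.2838

0.2838


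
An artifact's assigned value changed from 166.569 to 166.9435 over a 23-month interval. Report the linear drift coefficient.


rate = (v2 - v1) / months
= (166.9435 - 166.569) / 23
= 0.3745 / 23
= 0.0163

0.0163


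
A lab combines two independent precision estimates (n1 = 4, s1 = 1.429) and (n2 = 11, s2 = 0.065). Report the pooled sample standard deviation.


s_p = sqrt(((n1-1)*s1^2 + (n2-1)*s2^2) / (n1+n2-2))
numerator = (4-1)*1.429^2 + (11-1)*0.065^2 = 6.126123 + 0.04225 = 6.168373
denominator = 4 + 11 - 2 = 13
s_p^2 = 6.168373 / 13 = 0.47449023
s_p = sqrt(0.47449023) = 0.6888

0.6888


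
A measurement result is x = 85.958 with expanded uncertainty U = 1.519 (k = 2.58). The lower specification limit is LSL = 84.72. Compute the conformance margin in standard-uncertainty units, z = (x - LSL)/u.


u = U / k = 1.519 / 2.58 = 0.58875969
margin = |LSL - x| = |84.72 - 85.958| = 1.238
z = margin / u = 1.238 / 0.58875969
z = 2.1027

2.1027


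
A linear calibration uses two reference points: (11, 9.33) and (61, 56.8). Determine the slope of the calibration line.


slope = (y2 - y1) / (x2 - x1)
= (56.8 - 9.33) / (61 - 11)
= 47.4700 / 50
= 0.9494

0.9494


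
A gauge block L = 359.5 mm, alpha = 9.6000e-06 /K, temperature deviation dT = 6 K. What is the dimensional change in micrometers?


dL = L * alpha * dT
= 359.5 * 9.6000e-06 * 6
= 0.0207072 mm
dL_um = 0.0207072 * 1000 = 20.7072 um

20.7072


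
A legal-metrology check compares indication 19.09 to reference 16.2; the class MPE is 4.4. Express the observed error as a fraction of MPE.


e = indication - reference = 19.09 - 16.2 = 2.8900
|e| = 2.8900
ratio = |e| / MPE = 2.8900 / 4.4
ratio = 0.6568

0.6568


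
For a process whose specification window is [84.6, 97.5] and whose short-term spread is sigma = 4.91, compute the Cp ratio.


Cp = (USL - LSL) / (6 * sigma)
= (97.5 - 84.6) / (6 * 4.91)
= 12.9000 / 29.4600
= 0.4379

0.4379


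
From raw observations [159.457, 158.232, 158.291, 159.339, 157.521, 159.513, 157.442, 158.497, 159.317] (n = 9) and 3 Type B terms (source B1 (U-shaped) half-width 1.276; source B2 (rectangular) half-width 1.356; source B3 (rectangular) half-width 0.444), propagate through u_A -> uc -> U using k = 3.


mean = (159.457 + 158.232 + 158.291 + 159.339 + 157.521 + 159.513 + 157.442 + 158.497 + 159.317) / 9 = 158.6232222
s = sqrt(sum((x - mean)^2)/(n-1)) = 0.81930562
u_A = s / sqrt(n) = 0.81930562 / sqrt(9) = 0.27310187
u_B1 = 1.276 / sqrt(2) = 0.90226825
u_B2 = 1.356 / sqrt(3) = 0.78288697
u_B3 = 0.444 / sqrt(3) = 0.25634352
uc = sqrt(0.27310187^2 + 0.90226825^2 + 0.78288697^2 + 0.25634352^2) = 1.2519172
U = k * uc = 3 * 1.2519172
U = 3.7558

3.7558


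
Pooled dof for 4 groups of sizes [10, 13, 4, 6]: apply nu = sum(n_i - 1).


nu = sum_i (n_i - 1)
nu = ((10 - 1) + (13 - 1) + (4 - 1) + (6 - 1))
nu = 9 + 12 + 3 + 5
nu = 29

29


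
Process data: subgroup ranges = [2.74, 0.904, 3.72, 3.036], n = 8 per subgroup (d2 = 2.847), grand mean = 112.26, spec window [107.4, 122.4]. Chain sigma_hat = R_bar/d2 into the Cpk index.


R_bar = (2.74 + 0.904 + 3.72 + 3.036) / 4 = 2.6
sigma = R_bar / d2 = 2.6 / 2.847 = 0.91324201
Cp = (USL - LSL)/(6*sigma) = (122.4 - 107.4)/(6*0.91324201) = 2.7375
Cpu = (122.4 - 112.26)/(3*0.91324201) = 3.7011
Cpl = (112.26 - 107.4)/(3*0.91324201) = 1.7739
Cpk = min(Cpu, Cpl) = 1.7739

1.7739


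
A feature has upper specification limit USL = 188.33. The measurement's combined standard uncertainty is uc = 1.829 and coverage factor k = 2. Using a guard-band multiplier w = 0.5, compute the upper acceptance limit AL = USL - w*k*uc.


U = k * uc = 2 * 1.829 = 3.658
guard band g = w * U = 0.5 * 3.658 = 1.829
AL = USL - g = 188.33 - 1.829
AL = 186.5010

186.5010


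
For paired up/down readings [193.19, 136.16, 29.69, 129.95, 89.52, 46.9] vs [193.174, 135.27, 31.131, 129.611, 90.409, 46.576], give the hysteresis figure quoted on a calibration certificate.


|193.19 - 193.174| = 0.0160
|136.16 - 135.27| = 0.8900
|29.69 - 31.131| = 1.4410
|129.95 - 129.611| = 0.3390
|89.52 - 90.409| = 0.8890
|46.9 - 46.576| = 0.3240
hysteresis = max(diffs) = 1.4410

1.4410


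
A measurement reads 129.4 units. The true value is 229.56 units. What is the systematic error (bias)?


Systematic error = measured - true
= 129.4 - 229.56
= -100.1600

-100.1600


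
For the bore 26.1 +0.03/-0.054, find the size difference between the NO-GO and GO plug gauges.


GO = nominal - lower_tol (smallest hole = maximum material condition)
GO = 26.1 - 0.054 = 26.046
NO-GO = nominal + upper_tol (largest hole = least material condition)
NO-GO = 26.1 + 0.03 = 26.13
spread = NO-GO - GO = 26.13 - 26.046 = 0.0840

0.0840


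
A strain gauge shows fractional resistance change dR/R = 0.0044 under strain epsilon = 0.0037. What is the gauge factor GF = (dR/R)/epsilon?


GF = (dR/R) / epsilon
= 0.0044 / 0.0037
= 1.1892

1.1892


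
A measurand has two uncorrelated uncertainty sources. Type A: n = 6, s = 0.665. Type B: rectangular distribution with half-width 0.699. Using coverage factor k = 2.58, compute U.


u_A = s / sqrt(n) = 0.665 / sqrt(6) = 0.27148511
u_B = half_width / sqrt(3) = 0.699 / sqrt(3) = 0.40356784
uc = sqrt(u_A^2 + u_B^2) = sqrt(0.27148511^2 + 0.40356784^2) = 0.48638582
U = k * uc = 2.58 * 0.48638582
U = 1.2549

1.2549


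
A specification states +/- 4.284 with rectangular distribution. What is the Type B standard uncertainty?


u_B = half_width / sqrt(3)
u_B = 4.284 / 1.7320508
u_B = 2.4734

2.4734


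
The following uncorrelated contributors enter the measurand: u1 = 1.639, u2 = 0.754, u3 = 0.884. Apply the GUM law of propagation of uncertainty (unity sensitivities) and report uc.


uc = sqrt(1.639^2 + 0.754^2 + 0.884^2)
uc = sqrt(4.036293)
uc = 2.0091

2.0091


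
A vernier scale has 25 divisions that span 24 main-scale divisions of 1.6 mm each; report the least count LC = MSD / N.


LC = MSD / n_div
= 1.6 / 25
= 0.0640

0.0640


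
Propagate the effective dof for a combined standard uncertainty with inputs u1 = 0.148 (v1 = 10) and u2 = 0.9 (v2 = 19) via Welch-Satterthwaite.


uc = sqrt(u1^2 + u2^2) = sqrt(0.148^2 + 0.9^2) = 0.91208772
v_eff = uc^4 / (u1^4/v1 + u2^4/v2)
= 0.91208772^4 / (0.148^4/10 + 0.9^4/19)
= 0.69206428 / 0.034579557
v_eff = 20.0137

20.0137


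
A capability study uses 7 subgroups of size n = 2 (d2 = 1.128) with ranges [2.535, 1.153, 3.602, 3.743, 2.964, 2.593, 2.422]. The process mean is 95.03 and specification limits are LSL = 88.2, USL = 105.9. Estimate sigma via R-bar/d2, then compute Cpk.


R_bar = (2.535 + 1.153 + 3.602 + 3.743 + 2.964 + 2.593 + 2.422) / 7 = 2.716
sigma = R_bar / d2 = 2.716 / 1.128 = 2.4078014
Cp = (USL - LSL)/(6*sigma) = (105.9 - 88.2)/(6*2.4078014) = 1.2252
Cpu = (105.9 - 95.03)/(3*2.4078014) = 1.5048
Cpl = (95.03 - 88.2)/(3*2.4078014) = 0.9455
Cpk = min(Cpu, Cpl) = 0.9455

0.9455


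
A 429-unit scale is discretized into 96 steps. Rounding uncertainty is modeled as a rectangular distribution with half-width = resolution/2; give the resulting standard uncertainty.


resolution = range / divisions
resolution = 429 / 96 = 4.46875
u_res = resolution / (2*sqrt(3))
u_res = 4.46875 / 3.4641016
u_res = 1.2900

1.2900


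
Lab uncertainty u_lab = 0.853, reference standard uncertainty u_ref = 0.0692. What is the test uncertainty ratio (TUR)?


TUR = u_lab / u_ref
= 0.853 / 0.0692
= 12.3266

12.3266


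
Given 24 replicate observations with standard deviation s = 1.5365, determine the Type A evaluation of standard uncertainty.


u_A = s / sqrt(n)
u_A = 1.5365 / sqrt(24)
u_A = 1.5365 / 4.8989795
u_A = 0.3136

0.3136


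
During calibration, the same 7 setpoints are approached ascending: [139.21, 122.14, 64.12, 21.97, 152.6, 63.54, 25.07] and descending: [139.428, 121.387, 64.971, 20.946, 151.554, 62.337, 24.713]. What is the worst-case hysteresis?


|139.21 - 139.428| = 0.2180
|122.14 - 121.387| = 0.7530
|64.12 - 64.971| = 0.8510
|21.97 - 20.946| = 1.0240
|152.6 - 151.554| = 1.0460
|63.54 - 62.337| = 1.2030
|25.07 - 24.713| = 0.3570
hysteresis = max(diffs) = 1.2030

1.2030


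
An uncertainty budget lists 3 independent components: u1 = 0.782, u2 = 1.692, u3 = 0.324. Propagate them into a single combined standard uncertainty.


uc = sqrt(0.782^2 + 1.692^2 + 0.324^2)
uc = sqrt(3.579364)
uc = 1.8919

1.8919


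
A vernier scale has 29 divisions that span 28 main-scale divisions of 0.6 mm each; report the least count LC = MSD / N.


LC = MSD / n_div
= 0.6 / 29
= 0.0207

0.0207


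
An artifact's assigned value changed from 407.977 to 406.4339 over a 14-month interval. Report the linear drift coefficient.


rate = (v2 - v1) / months
= (406.4339 - 407.977) / 14
= -1.5431 / 14
= -0.1102

-0.1102


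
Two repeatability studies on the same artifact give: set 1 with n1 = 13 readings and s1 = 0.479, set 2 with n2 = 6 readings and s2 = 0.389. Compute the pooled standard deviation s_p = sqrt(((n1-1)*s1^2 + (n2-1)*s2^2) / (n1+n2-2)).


s_p = sqrt(((n1-1)*s1^2 + (n2-1)*s2^2) / (n1+n2-2))
numerator = (13-1)*0.479^2 + (6-1)*0.389^2 = 2.753292 + 0.756605 = 3.509897
denominator = 13 + 6 - 2 = 17
s_p^2 = 3.509897 / 17 = 0.20646453
s_p = sqrt(0.20646453) = 0.4544

0.4544


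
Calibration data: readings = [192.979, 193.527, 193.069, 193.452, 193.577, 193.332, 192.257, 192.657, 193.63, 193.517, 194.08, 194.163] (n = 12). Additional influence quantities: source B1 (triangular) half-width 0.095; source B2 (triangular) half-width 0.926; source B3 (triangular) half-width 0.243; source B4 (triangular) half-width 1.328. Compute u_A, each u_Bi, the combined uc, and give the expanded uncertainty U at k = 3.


mean = (192.979 + 193.527 + 193.069 + 193.452 + 193.577 + 193.332 + 192.257 + 192.657 + 193.63 + 193.517 + 194.08 + 194.163) / 12 = 193.3533333
s = sqrt(sum((x - mean)^2)/(n-1)) = 0.54648552
u_A = s / sqrt(n) = 0.54648552 / sqrt(12) = 0.15775678
u_B1 = 0.095 / sqrt(6) = 0.038783588
u_B2 = 0.926 / sqrt(6) = 0.37803792
u_B3 = 0.243 / sqrt(6) = 0.099204335
u_B4 = 1.328 / sqrt(6) = 0.54215373
uc = sqrt(0.15775678^2 + 0.038783588^2 + 0.37803792^2 + 0.099204335^2 + 0.54215373^2) = 0.68780535
U = k * uc = 3 * 0.68780535
U = 2.0634

2.0634


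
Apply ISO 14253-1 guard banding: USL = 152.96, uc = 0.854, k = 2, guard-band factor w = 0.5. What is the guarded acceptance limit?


U = k * uc = 2 * 0.854 = 1.708
guard band g = w * U = 0.5 * 1.708 = 0.854
AL = USL - g = 152.96 - 0.854
AL = 152.1060

152.1060


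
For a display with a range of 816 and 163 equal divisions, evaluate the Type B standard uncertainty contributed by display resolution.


resolution = range / divisions
resolution = 816 / 163 = 5.006135
u_res = resolution / (2*sqrt(3))
u_res = 5.006135 / 3.4641016
u_res = 1.4451

1.4451


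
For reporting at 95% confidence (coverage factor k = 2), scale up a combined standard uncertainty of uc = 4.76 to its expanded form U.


U = k * uc
U = 2 * 4.76
U = 9.5200

9.5200


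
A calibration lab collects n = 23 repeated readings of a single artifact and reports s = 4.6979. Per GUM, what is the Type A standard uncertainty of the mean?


u_A = s / sqrt(n)
u_A = 4.6979 / sqrt(23)
u_A = 4.6979 / 4.7958315
u_A = 0.9796

0.9796


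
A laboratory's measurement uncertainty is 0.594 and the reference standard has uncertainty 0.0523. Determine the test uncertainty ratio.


TUR = u_lab / u_ref
= 0.594 / 0.0523
= 11.3576

11.3576


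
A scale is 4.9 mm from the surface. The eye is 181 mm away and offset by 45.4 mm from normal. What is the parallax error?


error = h * offset / d
= 4.9 * 45.4 / 181
= 1.2291

1.2291


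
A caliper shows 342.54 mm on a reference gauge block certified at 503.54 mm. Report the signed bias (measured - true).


Systematic error = measured - true
= 342.54 - 503.54
= -161.0000

-161.0000


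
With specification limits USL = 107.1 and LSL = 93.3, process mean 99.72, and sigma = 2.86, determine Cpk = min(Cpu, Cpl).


Cpu = (USL - mean) / (3*sigma) = (107.1 - 99.72) / (3*2.86) = 0.8601
Cpl = (mean - LSL) / (3*sigma) = (99.72 - 93.3) / (3*2.86) = 0.7483
Cpk = min(Cpu, Cpl) = 0.7483

0.7483
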